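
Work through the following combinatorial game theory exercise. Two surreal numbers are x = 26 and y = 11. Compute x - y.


x = 26, y = 11
x - y = 26 - 11 = 15

15


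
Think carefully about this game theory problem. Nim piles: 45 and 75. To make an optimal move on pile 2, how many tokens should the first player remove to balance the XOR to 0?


Piles: 45 and 75
Current XOR: 45 XOR 75 = 102 (non-zero, so this is an N-position).
To make the XOR zero, we need to find a move that balances the piles.
For pile 2 (size 75): target = 75 XOR 102 = 45
We reduce pile 2 from 75 to 45.
Tokens removed: 75 - 45 = 30
Verification: 45 XOR 45 = 0

30


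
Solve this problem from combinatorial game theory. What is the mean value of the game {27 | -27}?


Game = {27 | -27}, a switch {a | b} with numbers a > b.
Its thermograph has left wall a - t and right wall b + t, which meet at t = (a - b)/2, where both equal (a + b)/2. So the mast (mean value) is at (a + b)/2.
Mean = (27 + (-27))/2 = 0/2 = 0

0


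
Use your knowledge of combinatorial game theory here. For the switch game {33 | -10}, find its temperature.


The game is {33 | -10}, a switch {a | b} with numbers a > b.
Cooling {a | b} by t gives {a - t | b + t}, which stops being hot when a - t = b + t, i.e. at t = (a - b)/2. So the temperature of a switch is (a - b)/2.
Temperature = (Left option - Right option) / 2
= (33 - (-10)) / 2
= 43 / 2
= 43/2

43/2


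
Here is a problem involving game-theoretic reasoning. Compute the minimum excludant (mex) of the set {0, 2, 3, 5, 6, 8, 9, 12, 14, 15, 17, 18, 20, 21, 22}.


Set = {0, 2, 3, 5, 6, 8, 9, 12, 14, 15, 17, 18, 20, 21, 22}
0 is in the set.
1 is NOT in the set. This is the mex.
mex = 1

1


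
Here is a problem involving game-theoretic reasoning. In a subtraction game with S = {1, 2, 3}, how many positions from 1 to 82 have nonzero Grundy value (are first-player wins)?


Subtraction set S = {1, 2, 3}, so G(n) = n mod 4.
G(n) = 0 when n is a multiple of 4.
Multiples of 4 in [1, 82]: 20
N-positions (nonzero Grundy) = 82 - 20 = 62

62


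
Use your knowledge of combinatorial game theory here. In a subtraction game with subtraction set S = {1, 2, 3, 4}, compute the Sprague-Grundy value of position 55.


The subtraction set is S = {1, 2, 3, 4}.
G(k) = mex{ G(k - s) : s in S, s <= k }. We compute iteratively: G(0) = 0.
G(1) = mex({0}) = 1
G(2) = mex({0, 1}) = 2
G(3) = mex({0, 1, 2}) = 3
G(4) = mex({0, 1, 2, 3}) = 4
G(5) = mex({1, 2, 3, 4}) = 0
G(6) = mex({0, 2, 3, 4}) = 1
G(7) = mex({0, 1, 3, 4}) = 2
G(8) = mex({0, 1, 2, 4}) = 3
Observe that G(5)..G(8) = 0, 1, 2, 3 repeats G(0)..G(3) = 0, 1, 2, 3.
For k >= max(S) = 4, G(k) is determined by the previous 4 values G(k-4)..G(k-1); a window of 4 consecutive values has recurred shifted by 5, so by induction G(k + 5) = G(k) for all k >= 0: the sequence is periodic from the start with period 5.
One period: G(0..4) = 0, 1, 2, 3, 4.
55 mod 5 = 0, so G(55) = G(0) = 0.

0


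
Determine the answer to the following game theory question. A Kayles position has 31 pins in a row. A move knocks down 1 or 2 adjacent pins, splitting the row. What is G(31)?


Kayles: a move removes 1 or 2 adjacent pins from a contiguous row.
Removing pins from a row of k leaves two independent rows (a, b) with a + b = k - 1 (one pin) or a + b = k - 2 (two pins); an end removal gives a = 0.
By Sprague-Grundy, G(k) = mex{ G(a) XOR G(b) } over all these splits. G(0) = 0.
G(1): splits (0,0):0^0=0 -> mex({0}) = 1
G(2): splits (0,1):0^1=1 (0,0):0^0=0 -> mex({0, 1}) = 2
G(3): splits (0,2):0^2=2 (1,1):1^1=0 (0,1):0^1=1 -> mex({0, 1, 2}) = 3
G(4): splits (0,3):0^3=3 (1,2):1^2=3 (0,2):0^2=2 (1,1):1^1=0 -> mex({0, 2, 3}) = 1
G(5): splits (0,4):0^1=1 (1,3):1^3=2 (2,2):2^2=0 (0,3):0^3=3 (1,2):1^2=3 -> mex({0, 1, 2, 3}) = 4
G(6) = mex({0, 1, 2, 4}) = 3
G(7) = mex({0, 1, 3, 4, 5}) = 2
G(8) = mex({0, 2, 3, 5, 6}) = 1
G(9) = mex({0, 1, 2, 3, 6, 7}) = 4
G(10) = mex({0, 1, 3, 4, 5, 7}) = 2
G(11) = mex({0, 1, 2, 3, 4, 5}) = 6
G(12) = mex({0, 1, 2, 3, 5, 6, 7}) = 4
G(13) = mex({0, 2, 3, 4, 6, 7}) = 1
G(14) = mex({0, 1, 4, 5, 6, 7}) = 2
G(15) = mex({0, 1, 2, 3, 4, 5, 6}) = 7
G(16) = mex({0, 2, 3, 5, 6, 7}) = 1
G(17) = mex({0, 1, 2, 3, 5, 6, 7}) = 4
G(18) = mex({0, 1, 2, 4, 5, 6}) = 3
G(19) = mex({0, 1, 3, 4, 5, 7}) = 2
G(20) = mex({0, 2, 3, 4, 5, 6, 7}) = 1
G(21) = mex({0, 1, 2, 3, 5, 6, 7}) = 4
G(22) = mex({0, 1, 2, 3, 4, 5, 7}) = 6
G(23) = mex({0, 1, 2, 3, 4, 5, 6}) = 7
G(24) = mex({0, 1, 2, 3, 5, 6, 7}) = 4
G(25) = mex({0, 2, 3, 4, 6, 7}) = 1
G(26) = mex({0, 1, 3, 4, 5, 6, 7}) = 2
G(27) = mex({0, 1, 2, 3, 4, 5, 6, 7}) = 8
G(28) = mex({0, 1, 2, 3, 4, 6, 7, 8}) = 5
G(29) = mex({0, 1, 2, 3, 5, 6, 7, 8, 9}) = 4
G(30) = mex({0, 1, 2, 3, 4, 5, 6, 9, 10}) = 7
G(31) = mex({0, 1, 3, 4, 5, 7, 10, 11}) = 2
Therefore G(31) = 2.

2


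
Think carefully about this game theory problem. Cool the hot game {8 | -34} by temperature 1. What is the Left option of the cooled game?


Original game: {8 | -34} (a switch {a | b} with a > b).
Cooling by t (for t below the temperature (a - b)/2 = 21) taxes each move by t: {a | b} cooled by t is {a - t | b + t}.
Cooling amount: t = 1
Cooled Left option: 8 - 1 = 7
Cooled Right option: -34 + 1 = -33
Cooled game: {7 | -33}
Left option = 7

7


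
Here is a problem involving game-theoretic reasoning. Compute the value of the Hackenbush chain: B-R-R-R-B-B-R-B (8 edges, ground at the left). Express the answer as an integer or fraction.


Edges (from ground): B-R-R-R-B-B-R-B
By Berlekamp's sign-expansion rule, a Blue-Red Hackenbush stalk has the value of the surreal number whose sign sequence is the edge sequence with B -> + and R -> -.
Sign sequence: +---++-+
Trace the sign expansion in the surreal number tree, starting from 0:
Edge 1: B (sign +) -> bounds (0, +inf), value = 1
Edge 2: R (sign -) -> bounds (0, 1), value = 1/2
Edge 3: R (sign -) -> bounds (0, 1/2), value = 1/4
Edge 4: R (sign -) -> bounds (0, 1/4), value = 1/8
Edge 5: B (sign +) -> bounds (1/8, 1/4), value = 3/16
Edge 6: B (sign +) -> bounds (3/16, 1/4), value = 7/32
Edge 7: R (sign -) -> bounds (3/16, 7/32), value = 13/64
Edge 8: B (sign +) -> bounds (13/64, 7/32), value = 27/128
Game value = 27/128

27/128


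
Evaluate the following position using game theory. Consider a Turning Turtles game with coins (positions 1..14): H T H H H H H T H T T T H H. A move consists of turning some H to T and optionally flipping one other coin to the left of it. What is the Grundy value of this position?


Coins: H T H H H H H T H T T T H H
Key fact: a single head at position k behaves exactly like a Nim heap of size k (turning it to T and optionally flipping a coin at j < k corresponds to moving the heap from k to j, or to 0), and heads combine as a disjunctive sum (two heads at the same place would cancel, matching j XOR j = 0). So the Nim-value is the XOR of the 1-indexed positions of the heads.
Face-up positions (1-indexed): [1, 3, 4, 5, 6, 7, 9, 13, 14]
XOR 0 with 1: 0 XOR 1 = 1
XOR 1 with 3: 1 XOR 3 = 2
XOR 2 with 4: 2 XOR 4 = 6
XOR 6 with 5: 6 XOR 5 = 3
XOR 3 with 6: 3 XOR 6 = 5
XOR 5 with 7: 5 XOR 7 = 2
XOR 2 with 9: 2 XOR 9 = 11
XOR 11 with 13: 11 XOR 13 = 6
XOR 6 with 14: 6 XOR 14 = 8
Nim-value = 8

8


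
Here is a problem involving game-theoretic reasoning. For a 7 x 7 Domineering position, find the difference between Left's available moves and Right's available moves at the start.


Board is 7 x 7 (rows x cols).
Left (vertical) placements: (rows-1) * cols = 6 * 7 = 42
Right (horizontal) placements: rows * (cols-1) = 7 * 6 = 42
Advantage = Left - Right = 42 - 42 = 0

0


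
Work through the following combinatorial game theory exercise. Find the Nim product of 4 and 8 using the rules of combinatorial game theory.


Nim multiplication is bilinear over XOR: (u XOR v) * w = (u*w) XOR (v*w).
So we split each operand into its bit components and XOR the pairwise Nim products.
4 = 4 (as XOR of powers of 2).
8 = 8 (as XOR of powers of 2).
Using the standard Nim-product table on single bits:
  2*2 = 3,   2*4 = 8,   2*8 = 12,
  4*4 = 6,   4*8 = 11,  8*8 = 13,
and  1*x = x (identity), k*l = l*k (commutative).
Pairwise Nim products:
  4 * 8 = 11
XOR them: 11 = 11.
Result: 4 * 8 = 11 (in Nim).

11


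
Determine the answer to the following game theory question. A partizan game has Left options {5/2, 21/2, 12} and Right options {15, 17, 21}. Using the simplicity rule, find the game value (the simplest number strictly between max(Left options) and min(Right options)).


Left options: {5/2, 21/2, 12}, max = 12
Right options: {15, 17, 21}, min = 15
All options are numbers and max(Left) < min(Right), so by the simplicity theorem the value is the simplest (earliest-born) number strictly between 12 and 15.
Integers 13 through 14 all lie strictly between 12 and 15.
Among integers, the simplest (lowest birthday = smallest |n|; 0 is born on day 0, +-n on day n) is 13.
No non-integer in the interval can be simpler: if x is a non-integer in the interval, then floor(x) or ceil(x) also lies in the interval (the interval contains an integer), and both are proper prefixes of x's sign expansion, i.e. born earlier. So the game value is 13.
Game value = 13

13


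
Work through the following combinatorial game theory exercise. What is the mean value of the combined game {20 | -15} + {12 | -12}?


G1 = {20 | -15}, G2 = {12 | -12}
Each is a switch {a | b} with numbers a > b; its mean value is (a + b)/2, and mean value is additive over game sums: m(G1 + G2) = m(G1) + m(G2).
Mean of G1 = (20 + (-15))/2 = 5/2 = 5/2
Mean of G2 = (12 + (-12))/2 = 0/2 = 0
Mean of G1 + G2 = 5/2 + 0 = 5/2

5/2


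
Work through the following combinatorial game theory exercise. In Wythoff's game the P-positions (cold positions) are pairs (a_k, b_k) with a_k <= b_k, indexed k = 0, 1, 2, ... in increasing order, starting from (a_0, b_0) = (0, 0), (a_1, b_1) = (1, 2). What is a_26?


By Wythoff's theorem, a_k = floor(k * phi) and b_k = floor(k * phi^2) = a_k + k, where phi = (1 + sqrt(5))/2 is the golden ratio.
phi = (1 + sqrt(5))/2 = 1.618034
k = 26
k * phi = 26 * 1.618034 = 42.068884
a_26 = floor(k * phi) = 42

42


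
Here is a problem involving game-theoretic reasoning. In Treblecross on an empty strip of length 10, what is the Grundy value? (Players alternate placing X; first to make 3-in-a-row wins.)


Treblecross: place X on empty cells; 3-in-a-row wins.
Playing within two cells of an existing X lets the opponent win at once, so sensible play treats the cells i-2..i+2 around each X as dead. The player left with no safe cell loses, so this is a normal-play take-away game on strips of safe cells.
Placing X at cell i (0-indexed) of a strip of k safe cells leaves independent strips of sizes max(0, i-2) and max(0, k-i-3). Hence G(k) = mex{ G(max(0,i-2)) XOR G(max(0,k-i-3)) : 0 <= i < k }, with G(0) = 0.
G(1): splits (0,0):0^0=0 -> mex({0}) = 1
G(2): splits (0,0):0^0=0 -> mex({0}) = 1
G(3): splits (0,0):0^0=0 -> mex({0}) = 1
G(4): splits (0,1):0^1=1 (0,0):0^0=0 -> mex({0, 1}) = 2
G(5): splits (0,2):0^1=1 (0,1):0^1=1 (0,0):0^0=0 -> mex({0, 1}) = 2
G(6) = mex({1}) = 0
G(7) = mex({0, 1, 2}) = 3
G(8) = mex({0, 1, 2}) = 3
G(9) = mex({0, 2}) = 1
G(10) = mex({0, 2, 3}) = 1
Therefore G(10) = 1.

1


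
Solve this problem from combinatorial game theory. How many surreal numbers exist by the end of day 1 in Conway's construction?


Day 0: {|} = 0 is born. Count = 1.
Day n: the number of surreal numbers born by day n is 2^(n+1) - 1.
By day 0: 2^1 - 1 = 1
By day 1: 2^2 - 1 = 3
By day 1: 3 surreal numbers.

3


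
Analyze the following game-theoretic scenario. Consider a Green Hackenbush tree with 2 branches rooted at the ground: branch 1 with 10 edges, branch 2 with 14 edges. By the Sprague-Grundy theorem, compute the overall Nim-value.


The tree has 2 branches from the ground vertex.
In Green Hackenbush, the Nim-value of a simple path of length k is k.
Branch 1: length 10, Nim-value = 10
Branch 2: length 14, Nim-value = 14
Total Nim-value = XOR of all branch values:
0 XOR 10 = 10
10 XOR 14 = 4
Nim-value of the tree = 4

4


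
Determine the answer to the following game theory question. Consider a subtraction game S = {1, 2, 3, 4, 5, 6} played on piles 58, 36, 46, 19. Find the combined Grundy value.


Subtraction set: {1, 2, 3, 4, 5, 6}
For this subtraction set, G(n) = n mod 7 (period = max + 1 = 7).
Pile 1 (size 58): G(58) = 58 mod 7 = 2
Pile 2 (size 36): G(36) = 36 mod 7 = 1
Pile 3 (size 46): G(46) = 46 mod 7 = 4
Pile 4 (size 19): G(19) = 19 mod 7 = 5
Total Grundy value = XOR of all: 2 XOR 1 XOR 4 XOR 5 = 2

2


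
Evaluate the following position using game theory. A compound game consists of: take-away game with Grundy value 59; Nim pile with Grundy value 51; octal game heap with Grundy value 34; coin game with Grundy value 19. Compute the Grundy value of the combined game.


By the Sprague-Grundy theorem, the Grundy value of a sum of games is the XOR of individual Grundy values.
take-away game: Grundy value = 59. Running XOR: 0 XOR 59 = 59
Nim pile: Grundy value = 51. Running XOR: 59 XOR 51 = 8
octal game heap: Grundy value = 34. Running XOR: 8 XOR 34 = 42
coin game: Grundy value = 19. Running XOR: 42 XOR 19 = 57
The combined Grundy value is 57.

57


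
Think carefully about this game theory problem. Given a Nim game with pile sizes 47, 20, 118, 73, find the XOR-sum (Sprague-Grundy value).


We need the XOR (exclusive or) of all pile sizes.
After XOR-ing pile 1 (size 47): 0 XOR 47 = 47
After XOR-ing pile 2 (size 20): 47 XOR 20 = 59
After XOR-ing pile 3 (size 118): 59 XOR 118 = 77
After XOR-ing pile 4 (size 73): 77 XOR 73 = 4
The Nim-value of this position is 4.

4


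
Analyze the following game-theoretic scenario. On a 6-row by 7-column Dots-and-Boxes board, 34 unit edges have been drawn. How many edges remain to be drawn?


Grid: 6 x 7 boxes, i.e. 7 rows and 8 columns of dots.
Horizontal edges: (rows + 1) * cols = 7 * 7 = 49
Vertical edges: rows * (cols + 1) = 6 * 8 = 48
Total edges: 49 + 48 = 97
Edges drawn: 34
Remaining: 97 - 34 = 63

63


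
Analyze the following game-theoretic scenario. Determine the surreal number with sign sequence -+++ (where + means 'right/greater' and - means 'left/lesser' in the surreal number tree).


Sign expansion: -+++
Rule: track bounds (lo, hi), initially (-inf, +inf). On '+', the current value becomes lo and we move to the simplest number in (value, hi): value + 1 if hi = +inf, otherwise the midpoint (value + hi)/2. On '-', the current value becomes hi and we move to value - 1 if lo = -inf, otherwise the midpoint (lo + value)/2.
Start at 0.
Step 1: sign = -, move left. Bounds: (-inf, 0). Value = -1
Step 2: sign = +, move right. Bounds: (-1, 0). Value = -1/2
Step 3: sign = +, move right. Bounds: (-1/2, 0). Value = -1/4
Step 4: sign = +, move right. Bounds: (-1/4, 0). Value = -1/8
The surreal number with sign expansion -+++ is -1/8.

-1/8


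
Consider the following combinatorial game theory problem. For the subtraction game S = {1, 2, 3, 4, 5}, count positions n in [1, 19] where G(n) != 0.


Subtraction set S = {1, 2, 3, 4, 5}, so G(n) = n mod 6.
G(n) = 0 when n is a multiple of 6.
Multiples of 6 in [1, 19]: 3
N-positions (nonzero Grundy) = 19 - 3 = 16

16


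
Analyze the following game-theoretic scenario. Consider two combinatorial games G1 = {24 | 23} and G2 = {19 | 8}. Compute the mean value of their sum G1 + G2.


G1 = {24 | 23}, G2 = {19 | 8}
Each is a switch {a | b} with numbers a > b; its mean value is (a + b)/2, and mean value is additive over game sums: m(G1 + G2) = m(G1) + m(G2).
Mean of G1 = (24 + (23))/2 = 47/2 = 47/2
Mean of G2 = (19 + (8))/2 = 27/2 = 27/2
Mean of G1 + G2 = 47/2 + 27/2 = 37

37


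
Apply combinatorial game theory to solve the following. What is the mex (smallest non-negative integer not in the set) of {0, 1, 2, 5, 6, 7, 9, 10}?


Set = {0, 1, 2, 5, 6, 7, 9, 10}
0 is in the set.
1 is in the set.
2 is in the set.
3 is NOT in the set. This is the mex.
mex = 3

3


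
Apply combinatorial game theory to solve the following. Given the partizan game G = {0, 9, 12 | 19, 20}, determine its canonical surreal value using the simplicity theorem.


Left options: {0, 9, 12}, max = 12
Right options: {19, 20}, min = 19
All options are numbers and max(Left) < min(Right), so by the simplicity theorem the value is the simplest (earliest-born) number strictly between 12 and 19.
Integers 13 through 18 all lie strictly between 12 and 19.
Among integers, the simplest (lowest birthday = smallest |n|; 0 is born on day 0, +-n on day n) is 13.
No non-integer in the interval can be simpler: if x is a non-integer in the interval, then floor(x) or ceil(x) also lies in the interval (the interval contains an integer), and both are proper prefixes of x's sign expansion, i.e. born earlier. So the game value is 13.
Game value = 13

13


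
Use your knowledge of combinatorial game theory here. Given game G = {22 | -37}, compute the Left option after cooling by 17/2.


Original game: {22 | -37} (a switch {a | b} with a > b).
Cooling by t (for t below the temperature (a - b)/2 = 59/2) taxes each move by t: {a | b} cooled by t is {a - t | b + t}.
Cooling amount: t = 17/2
Cooled Left option: 22 - 17/2 = 27/2
Cooled Right option: -37 + 17/2 = -57/2
Cooled game: {27/2 | -57/2}
Left option = 27/2

27/2


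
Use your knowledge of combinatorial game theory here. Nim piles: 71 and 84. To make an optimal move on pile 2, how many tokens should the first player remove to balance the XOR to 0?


Piles: 71 and 84
Current XOR: 71 XOR 84 = 19 (non-zero, so this is an N-position).
To make the XOR zero, we need to find a move that balances the piles.
For pile 2 (size 84): target = 84 XOR 19 = 71
We reduce pile 2 from 84 to 71.
Tokens removed: 84 - 71 = 13
Verification: 71 XOR 71 = 0

13


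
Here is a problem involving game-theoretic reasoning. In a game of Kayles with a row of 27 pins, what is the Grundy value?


Kayles: a move removes 1 or 2 adjacent pins from a contiguous row.
Removing pins from a row of k leaves two independent rows (a, b) with a + b = k - 1 (one pin) or a + b = k - 2 (two pins); an end removal gives a = 0.
By Sprague-Grundy, G(k) = mex{ G(a) XOR G(b) } over all these splits. G(0) = 0.
G(1): splits (0,0):0^0=0 -> mex({0}) = 1
G(2): splits (0,1):0^1=1 (0,0):0^0=0 -> mex({0, 1}) = 2
G(3): splits (0,2):0^2=2 (1,1):1^1=0 (0,1):0^1=1 -> mex({0, 1, 2}) = 3
G(4): splits (0,3):0^3=3 (1,2):1^2=3 (0,2):0^2=2 (1,1):1^1=0 -> mex({0, 2, 3}) = 1
G(5): splits (0,4):0^1=1 (1,3):1^3=2 (2,2):2^2=0 (0,3):0^3=3 (1,2):1^2=3 -> mex({0, 1, 2, 3}) = 4
G(6) = mex({0, 1, 2, 4}) = 3
G(7) = mex({0, 1, 3, 4, 5}) = 2
G(8) = mex({0, 2, 3, 5, 6}) = 1
G(9) = mex({0, 1, 2, 3, 6, 7}) = 4
G(10) = mex({0, 1, 3, 4, 5, 7}) = 2
G(11) = mex({0, 1, 2, 3, 4, 5}) = 6
G(12) = mex({0, 1, 2, 3, 5, 6, 7}) = 4
G(13) = mex({0, 2, 3, 4, 6, 7}) = 1
G(14) = mex({0, 1, 4, 5, 6, 7}) = 2
G(15) = mex({0, 1, 2, 3, 4, 5, 6}) = 7
G(16) = mex({0, 2, 3, 5, 6, 7}) = 1
G(17) = mex({0, 1, 2, 3, 5, 6, 7}) = 4
G(18) = mex({0, 1, 2, 4, 5, 6}) = 3
G(19) = mex({0, 1, 3, 4, 5, 7}) = 2
G(20) = mex({0, 2, 3, 4, 5, 6, 7}) = 1
G(21) = mex({0, 1, 2, 3, 5, 6, 7}) = 4
G(22) = mex({0, 1, 2, 3, 4, 5, 7}) = 6
G(23) = mex({0, 1, 2, 3, 4, 5, 6}) = 7
G(24) = mex({0, 1, 2, 3, 5, 6, 7}) = 4
G(25) = mex({0, 2, 3, 4, 6, 7}) = 1
G(26) = mex({0, 1, 3, 4, 5, 6, 7}) = 2
G(27) = mex({0, 1, 2, 3, 4, 5, 6, 7}) = 8
Therefore G(27) = 8.

8


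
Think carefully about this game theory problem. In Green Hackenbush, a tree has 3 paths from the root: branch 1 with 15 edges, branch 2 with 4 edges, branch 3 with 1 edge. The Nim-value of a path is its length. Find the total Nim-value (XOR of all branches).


The tree has 3 branches from the ground vertex.
In Green Hackenbush, the Nim-value of a simple path of length k is k.
Branch 1: length 15, Nim-value = 15
Branch 2: length 4, Nim-value = 4
Branch 3: length 1, Nim-value = 1
Total Nim-value = XOR of all branch values:
0 XOR 15 = 15
15 XOR 4 = 11
11 XOR 1 = 10
Nim-value of the tree = 10

10


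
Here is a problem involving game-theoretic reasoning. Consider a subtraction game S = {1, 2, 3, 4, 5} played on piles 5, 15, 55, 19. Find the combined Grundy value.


Subtraction set: {1, 2, 3, 4, 5}
For this subtraction set, G(n) = n mod 6 (period = max + 1 = 6).
Pile 1 (size 5): G(5) = 5 mod 6 = 5
Pile 2 (size 15): G(15) = 15 mod 6 = 3
Pile 3 (size 55): G(55) = 55 mod 6 = 1
Pile 4 (size 19): G(19) = 19 mod 6 = 1
Total Grundy value = XOR of all: 5 XOR 3 XOR 1 XOR 1 = 6

6


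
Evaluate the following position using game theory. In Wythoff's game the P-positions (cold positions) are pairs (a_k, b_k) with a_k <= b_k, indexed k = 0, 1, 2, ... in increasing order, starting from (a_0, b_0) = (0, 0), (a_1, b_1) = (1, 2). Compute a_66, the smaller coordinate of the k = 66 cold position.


By Wythoff's theorem, a_k = floor(k * phi) and b_k = floor(k * phi^2) = a_k + k, where phi = (1 + sqrt(5))/2 is the golden ratio.
phi = (1 + sqrt(5))/2 = 1.618034
k = 66
k * phi = 66 * 1.618034 = 106.790243
a_66 = floor(k * phi) = 106

106


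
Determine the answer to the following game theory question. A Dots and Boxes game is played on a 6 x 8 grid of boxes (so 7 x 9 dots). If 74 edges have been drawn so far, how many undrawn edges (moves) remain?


Grid: 6 x 8 boxes, i.e. 7 rows and 9 columns of dots.
Horizontal edges: (rows + 1) * cols = 7 * 8 = 56
Vertical edges: rows * (cols + 1) = 6 * 9 = 54
Total edges: 56 + 54 = 110
Edges drawn: 74
Remaining: 110 - 74 = 36

36


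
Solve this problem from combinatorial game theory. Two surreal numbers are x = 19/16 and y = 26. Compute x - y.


x = 19/16, y = 26
Converting to common denominator: 16
x = 19/16, y = 416/16
x - y = 19/16 - 26 = -397/16

-397/16


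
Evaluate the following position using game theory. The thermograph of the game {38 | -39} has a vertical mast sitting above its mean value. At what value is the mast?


Game = {38 | -39}, a switch {a | b} with numbers a > b.
Its thermograph has left wall a - t and right wall b + t, which meet at t = (a - b)/2, where both equal (a + b)/2. So the mast (mean value) is at (a + b)/2.
Mean = (38 + (-39))/2 = -1/2 = -1/2

-1/2


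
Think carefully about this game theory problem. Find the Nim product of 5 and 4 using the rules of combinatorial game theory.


Nim multiplication is bilinear over XOR: (u XOR v) * w = (u*w) XOR (v*w).
So we split each operand into its bit components and XOR the pairwise Nim products.
5 = 1 + 4 (as XOR of powers of 2).
4 = 4 (as XOR of powers of 2).
Using the standard Nim-product table on single bits:
  2*2 = 3,   2*4 = 8,   2*8 = 12,
  4*4 = 6,   4*8 = 11,  8*8 = 13,
and  1*x = x (identity), k*l = l*k (commutative).
Pairwise Nim products:
  1 * 4 = 4
  4 * 4 = 6
XOR them: 4 XOR 6 = 2.
Result: 5 * 4 = 2 (in Nim).

2


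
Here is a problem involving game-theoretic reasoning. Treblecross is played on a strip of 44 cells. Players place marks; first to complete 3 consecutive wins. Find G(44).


Treblecross: place X on empty cells; 3-in-a-row wins.
Playing within two cells of an existing X lets the opponent win at once, so sensible play treats the cells i-2..i+2 around each X as dead. The player left with no safe cell loses, so this is a normal-play take-away game on strips of safe cells.
Placing X at cell i (0-indexed) of a strip of k safe cells leaves independent strips of sizes max(0, i-2) and max(0, k-i-3). Hence G(k) = mex{ G(max(0,i-2)) XOR G(max(0,k-i-3)) : 0 <= i < k }, with G(0) = 0.
G(1): splits (0,0):0^0=0 -> mex({0}) = 1
G(2): splits (0,0):0^0=0 -> mex({0}) = 1
G(3): splits (0,0):0^0=0 -> mex({0}) = 1
G(4): splits (0,1):0^1=1 (0,0):0^0=0 -> mex({0, 1}) = 2
G(5): splits (0,2):0^1=1 (0,1):0^1=1 (0,0):0^0=0 -> mex({0, 1}) = 2
G(6) = mex({1}) = 0
G(7) = mex({0, 1, 2}) = 3
G(8) = mex({0, 1, 2}) = 3
G(9) = mex({0, 2}) = 1
G(10) = mex({0, 2, 3}) = 1
G(11) = mex({0, 3}) = 1
G(12) = mex({1, 3}) = 0
G(13) = mex({0, 1, 2, 3}) = 4
G(14) = mex({0, 1, 2}) = 3
G(15) = mex({0, 1, 2}) = 3
G(16) = mex({0, 1, 2, 4}) = 3
G(17) = mex({0, 1, 3, 4}) = 2
G(18) = mex({0, 1, 3, 4}) = 2
G(19) = mex({0, 1, 3, 5}) = 2
G(20) = mex({0, 1, 2, 3, 5}) = 4
G(21) = mex({0, 1, 2, 3, 5}) = 4
G(22) = mex({1, 2, 6}) = 0
G(23) = mex({0, 1, 2, 3, 4, 6}) = 5
G(24) = mex({0, 1, 2, 3, 4}) = 5
G(25) = mex({0, 1, 3, 4, 7}) = 2
G(26) = mex({0, 1, 3, 4, 5, 7}) = 2
G(27) = mex({0, 1, 3, 5}) = 2
G(28) = mex({0, 1, 2, 5}) = 3
G(29) = mex({0, 1, 2, 4, 5, 6}) = 3
G(30) = mex({1, 2, 4, 6}) = 0
G(31) = mex({0, 1, 2, 3, 4, 6}) = 5
G(32) = mex({1, 2, 3, 4, 7}) = 0
G(33) = mex({0, 3, 7}) = 1
G(34) = mex({0, 2, 3, 5, 7}) = 1
G(35) = mex({0, 2, 3, 5, 6}) = 1
G(36) = mex({0, 1, 2, 5, 6}) = 3
G(37) = mex({0, 1, 2, 4, 5, 6}) = 3
G(38) = mex({0, 1, 2, 4}) = 3
G(39) = mex({0, 1, 2, 3, 4, 7}) = 5
G(40) = mex({0, 1, 2, 3, 4, 5, 7}) = 6
G(41) = mex({0, 1, 2, 3, 5, 7}) = 4
G(42) = mex({0, 1, 2, 3, 5, 6, 7}) = 4
G(43) = mex({0, 2, 3, 5, 6}) = 1
G(44) = mex({1, 2, 3, 4, 5, 6}) = 0
Therefore G(44) = 0.

0


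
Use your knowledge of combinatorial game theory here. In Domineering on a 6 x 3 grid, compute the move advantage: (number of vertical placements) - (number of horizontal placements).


Board is 6 x 3 (rows x cols).
Left (vertical) placements: (rows-1) * cols = 5 * 3 = 15
Right (horizontal) placements: rows * (cols-1) = 6 * 2 = 12
Advantage = Left - Right = 15 - 12 = 3

3


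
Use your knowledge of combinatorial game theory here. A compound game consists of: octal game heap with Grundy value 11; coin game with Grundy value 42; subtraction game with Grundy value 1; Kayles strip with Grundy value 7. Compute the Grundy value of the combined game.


By the Sprague-Grundy theorem, the Grundy value of a sum of games is the XOR of individual Grundy values.
octal game heap: Grundy value = 11. Running XOR: 0 XOR 11 = 11
coin game: Grundy value = 42. Running XOR: 11 XOR 42 = 33
subtraction game: Grundy value = 1. Running XOR: 33 XOR 1 = 32
Kayles strip: Grundy value = 7. Running XOR: 32 XOR 7 = 39
The combined Grundy value is 39.

39


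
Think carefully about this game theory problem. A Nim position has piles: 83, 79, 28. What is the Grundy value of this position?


We need the XOR (exclusive or) of all pile sizes.
After XOR-ing pile 1 (size 83): 0 XOR 83 = 83
After XOR-ing pile 2 (size 79): 83 XOR 79 = 28
After XOR-ing pile 3 (size 28): 28 XOR 28 = 0
The Nim-value of this position is 0.

0


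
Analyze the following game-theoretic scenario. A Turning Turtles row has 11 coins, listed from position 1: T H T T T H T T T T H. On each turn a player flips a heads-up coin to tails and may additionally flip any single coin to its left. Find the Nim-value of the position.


Coins: T H T T T H T T T T H
Key fact: a single head at position k behaves exactly like a Nim heap of size k (turning it to T and optionally flipping a coin at j < k corresponds to moving the heap from k to j, or to 0), and heads combine as a disjunctive sum (two heads at the same place would cancel, matching j XOR j = 0). So the Nim-value is the XOR of the 1-indexed positions of the heads.
Face-up positions (1-indexed): [2, 6, 11]
XOR 0 with 2: 0 XOR 2 = 2
XOR 2 with 6: 2 XOR 6 = 4
XOR 4 with 11: 4 XOR 11 = 15
Nim-value = 15

15


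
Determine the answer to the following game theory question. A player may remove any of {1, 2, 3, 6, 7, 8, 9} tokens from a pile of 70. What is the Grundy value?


The subtraction set is S = {1, 2, 3, 6, 7, 8, 9}.
G(k) = mex{ G(k - s) : s in S, s <= k }. We compute iteratively: G(0) = 0.
G(1) = mex({0}) = 1
G(2) = mex({0, 1}) = 2
G(3) = mex({0, 1, 2}) = 3
G(4) = mex({1, 2, 3}) = 0
G(5) = mex({0, 2, 3}) = 1
G(6) = mex({0, 1, 3}) = 2
G(7) = mex({0, 1, 2}) = 3
G(8) = mex({0, 1, 2, 3}) = 4
G(9) = mex({0, 1, 2, 3, 4}) = 5
G(10) = mex({0, 1, 2, 3, 4, 5}) = 6
G(11) = mex({0, 1, 2, 3, 4, 5, 6}) = 7
G(12) = mex({0, 1, 2, 3, 5, 6, 7}) = 4
G(13) = mex({0, 1, 2, 3, 4, 6, 7}) = 5
G(14) = mex({1, 2, 3, 4, 5, 7}) = 0
G(15) = mex({0, 2, 3, 4, 5}) = 1
G(16) = mex({0, 1, 3, 4, 5, 6}) = 2
G(17) = mex({0, 1, 2, 4, 5, 6, 7}) = 3
G(18) = mex({1, 2, 3, 4, 5, 6, 7}) = 0
G(19) = mex({0, 2, 3, 4, 5, 6, 7}) = 1
G(20) = mex({0, 1, 3, 4, 5, 7}) = 2
G(21) = mex({0, 1, 2, 4, 5}) = 3
G(22) = mex({0, 1, 2, 3, 5}) = 4
Observe that G(14)..G(22) = 0, 1, 2, 3, 0, 1, 2, 3, 4 repeats G(0)..G(8) = 0, 1, 2, 3, 0, 1, 2, 3, 4.
For k >= max(S) = 9, G(k) is determined by the previous 9 values G(k-9)..G(k-1); a window of 9 consecutive values has recurred shifted by 14, so by induction G(k + 14) = G(k) for all k >= 0: the sequence is periodic from the start with period 14.
One period: G(0..13) = 0, 1, 2, 3, 0, 1, 2, 3, 4, 5, 6, 7, 4, 5.
70 mod 14 = 0, so G(70) = G(0) = 0.

0


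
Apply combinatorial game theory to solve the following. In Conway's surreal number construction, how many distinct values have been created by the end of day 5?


Day 0: {|} = 0 is born. Count = 1.
Day n: the number of surreal numbers born by day n is 2^(n+1) - 1.
By day 0: 2^1 - 1 = 1
By day 1: 2^2 - 1 = 3
By day 2: 2^3 - 1 = 7
By day 3: 2^4 - 1 = 15
By day 4: 2^5 - 1 = 31
By day 5: 2^6 - 1 = 63
By day 5: 63 surreal numbers.

63


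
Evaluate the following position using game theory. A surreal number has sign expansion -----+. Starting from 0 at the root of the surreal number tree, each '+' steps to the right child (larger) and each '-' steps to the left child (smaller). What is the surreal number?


Sign expansion: -----+
Rule: track bounds (lo, hi), initially (-inf, +inf). On '+', the current value becomes lo and we move to the simplest number in (value, hi): value + 1 if hi = +inf, otherwise the midpoint (value + hi)/2. On '-', the current value becomes hi and we move to value - 1 if lo = -inf, otherwise the midpoint (lo + value)/2.
Start at 0.
Step 1: sign = -, move left. Bounds: (-inf, 0). Value = -1
Step 2: sign = -, move left. Bounds: (-inf, -1). Value = -2
Step 3: sign = -, move left. Bounds: (-inf, -2). Value = -3
Step 4: sign = -, move left. Bounds: (-inf, -3). Value = -4
Step 5: sign = -, move left. Bounds: (-inf, -4). Value = -5
Step 6: sign = +, move right. Bounds: (-5, -4). Value = -9/2
The surreal number with sign expansion -----+ is -9/2.

-9/2


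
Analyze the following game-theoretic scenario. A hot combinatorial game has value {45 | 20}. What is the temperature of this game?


The game is {45 | 20}, a switch {a | b} with numbers a > b.
Cooling {a | b} by t gives {a - t | b + t}, which stops being hot when a - t = b + t, i.e. at t = (a - b)/2. So the temperature of a switch is (a - b)/2.
Temperature = (Left option - Right option) / 2
= (45 - (20)) / 2
= 25 / 2
= 25/2

25/2


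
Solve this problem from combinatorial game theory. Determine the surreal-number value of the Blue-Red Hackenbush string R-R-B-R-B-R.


Edges (from ground): R-R-B-R-B-R
By Berlekamp's sign-expansion rule, a Blue-Red Hackenbush stalk has the value of the surreal number whose sign sequence is the edge sequence with B -> + and R -> -.
Sign sequence: --+-+-
Trace the sign expansion in the surreal number tree, starting from 0:
Edge 1: R (sign -) -> bounds (-inf, 0), value = -1
Edge 2: R (sign -) -> bounds (-inf, -1), value = -2
Edge 3: B (sign +) -> bounds (-2, -1), value = -3/2
Edge 4: R (sign -) -> bounds (-2, -3/2), value = -7/4
Edge 5: B (sign +) -> bounds (-7/4, -3/2), value = -13/8
Edge 6: R (sign -) -> bounds (-7/4, -13/8), value = -27/16
Game value = -27/16

-27/16


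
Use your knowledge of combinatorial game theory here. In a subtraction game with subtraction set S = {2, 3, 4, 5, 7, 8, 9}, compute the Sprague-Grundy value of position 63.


The subtraction set is S = {2, 3, 4, 5, 7, 8, 9}.
G(k) = mex{ G(k - s) : s in S, s <= k }. We compute iteratively: G(0) = 0.
G(1) = mex({}) = 0
G(2) = mex({0}) = 1
G(3) = mex({0}) = 1
G(4) = mex({0, 1}) = 2
G(5) = mex({0, 1}) = 2
G(6) = mex({0, 1, 2}) = 3
G(7) = mex({0, 1, 2}) = 3
G(8) = mex({0, 1, 2, 3}) = 4
G(9) = mex({0, 1, 2, 3}) = 4
G(10) = mex({0, 1, 2, 3, 4}) = 5
G(11) = mex({1, 2, 3, 4}) = 0
G(12) = mex({1, 2, 3, 4, 5}) = 0
G(13) = mex({0, 2, 3, 4, 5}) = 1
G(14) = mex({0, 2, 3, 4, 5}) = 1
G(15) = mex({0, 1, 3, 4, 5}) = 2
G(16) = mex({0, 1, 3, 4}) = 2
G(17) = mex({0, 1, 2, 4, 5}) = 3
G(18) = mex({0, 1, 2, 4, 5}) = 3
G(19) = mex({0, 1, 2, 3, 5}) = 4
Observe that G(11)..G(19) = 0, 0, 1, 1, 2, 2, 3, 3, 4 repeats G(0)..G(8) = 0, 0, 1, 1, 2, 2, 3, 3, 4.
For k >= max(S) = 9, G(k) is determined by the previous 9 values G(k-9)..G(k-1); a window of 9 consecutive values has recurred shifted by 11, so by induction G(k + 11) = G(k) for all k >= 0: the sequence is periodic from the start with period 11.
One period: G(0..10) = 0, 0, 1, 1, 2, 2, 3, 3, 4, 4, 5.
63 mod 11 = 8, so G(63) = G(8) = 4.

4


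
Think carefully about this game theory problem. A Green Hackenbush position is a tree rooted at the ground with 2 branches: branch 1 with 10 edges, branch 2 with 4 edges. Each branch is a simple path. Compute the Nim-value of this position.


The tree has 2 branches from the ground vertex.
In Green Hackenbush, the Nim-value of a simple path of length k is k.
Branch 1: length 10, Nim-value = 10
Branch 2: length 4, Nim-value = 4
Total Nim-value = XOR of all branch values:
0 XOR 10 = 10
10 XOR 4 = 14
Nim-value of the tree = 14

14


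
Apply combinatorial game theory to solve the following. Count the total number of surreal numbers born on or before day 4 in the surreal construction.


Day 0: {|} = 0 is born. Count = 1.
Day n: the number of surreal numbers born by day n is 2^(n+1) - 1.
By day 0: 2^1 - 1 = 1
By day 1: 2^2 - 1 = 3
By day 2: 2^3 - 1 = 7
By day 3: 2^4 - 1 = 15
By day 4: 2^5 - 1 = 31
By day 4: 31 surreal numbers.

31


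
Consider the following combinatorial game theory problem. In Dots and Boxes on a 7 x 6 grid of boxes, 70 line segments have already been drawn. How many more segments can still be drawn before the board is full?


Grid: 7 x 6 boxes, i.e. 8 rows and 7 columns of dots.
Horizontal edges: (rows + 1) * cols = 8 * 6 = 48
Vertical edges: rows * (cols + 1) = 7 * 7 = 49
Total edges: 48 + 49 = 97
Edges drawn: 70
Remaining: 97 - 70 = 27

27


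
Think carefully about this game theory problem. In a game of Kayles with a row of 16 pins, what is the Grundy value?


Kayles: a move removes 1 or 2 adjacent pins from a contiguous row.
Removing pins from a row of k leaves two independent rows (a, b) with a + b = k - 1 (one pin) or a + b = k - 2 (two pins); an end removal gives a = 0.
By Sprague-Grundy, G(k) = mex{ G(a) XOR G(b) } over all these splits. G(0) = 0.
G(1): splits (0,0):0^0=0 -> mex({0}) = 1
G(2): splits (0,1):0^1=1 (0,0):0^0=0 -> mex({0, 1}) = 2
G(3): splits (0,2):0^2=2 (1,1):1^1=0 (0,1):0^1=1 -> mex({0, 1, 2}) = 3
G(4): splits (0,3):0^3=3 (1,2):1^2=3 (0,2):0^2=2 (1,1):1^1=0 -> mex({0, 2, 3}) = 1
G(5): splits (0,4):0^1=1 (1,3):1^3=2 (2,2):2^2=0 (0,3):0^3=3 (1,2):1^2=3 -> mex({0, 1, 2, 3}) = 4
G(6) = mex({0, 1, 2, 4}) = 3
G(7) = mex({0, 1, 3, 4, 5}) = 2
G(8) = mex({0, 2, 3, 5, 6}) = 1
G(9) = mex({0, 1, 2, 3, 6, 7}) = 4
G(10) = mex({0, 1, 3, 4, 5, 7}) = 2
G(11) = mex({0, 1, 2, 3, 4, 5}) = 6
G(12) = mex({0, 1, 2, 3, 5, 6, 7}) = 4
G(13) = mex({0, 2, 3, 4, 6, 7}) = 1
G(14) = mex({0, 1, 4, 5, 6, 7}) = 2
G(15) = mex({0, 1, 2, 3, 4, 5, 6}) = 7
G(16) = mex({0, 2, 3, 5, 6, 7}) = 1
Therefore G(16) = 1.

1


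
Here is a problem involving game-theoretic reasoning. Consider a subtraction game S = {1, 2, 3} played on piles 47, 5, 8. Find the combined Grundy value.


Subtraction set: {1, 2, 3}
For this subtraction set, G(n) = n mod 4 (period = max + 1 = 4).
Pile 1 (size 47): G(47) = 47 mod 4 = 3
Pile 2 (size 5): G(5) = 5 mod 4 = 1
Pile 3 (size 8): G(8) = 8 mod 4 = 0
Total Grundy value = XOR of all: 3 XOR 1 XOR 0 = 2

2


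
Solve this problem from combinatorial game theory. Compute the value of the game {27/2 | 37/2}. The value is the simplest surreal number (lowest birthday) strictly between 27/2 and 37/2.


Left options: {27/2}, max = 27/2
Right options: {37/2}, min = 37/2
All options are numbers and max(Left) < min(Right), so by the simplicity theorem the value is the simplest (earliest-born) number strictly between 27/2 and 37/2.
Integers 14 through 18 all lie strictly between 27/2 and 37/2.
Among integers, the simplest (lowest birthday = smallest |n|; 0 is born on day 0, +-n on day n) is 14.
No non-integer in the interval can be simpler: if x is a non-integer in the interval, then floor(x) or ceil(x) also lies in the interval (the interval contains an integer), and both are proper prefixes of x's sign expansion, i.e. born earlier. So the game value is 14.
Game value = 14

14


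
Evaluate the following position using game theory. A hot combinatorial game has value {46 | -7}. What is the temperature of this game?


The game is {46 | -7}, a switch {a | b} with numbers a > b.
Cooling {a | b} by t gives {a - t | b + t}, which stops being hot when a - t = b + t, i.e. at t = (a - b)/2. So the temperature of a switch is (a - b)/2.
Temperature = (Left option - Right option) / 2
= (46 - (-7)) / 2
= 53 / 2
= 53/2

53/2


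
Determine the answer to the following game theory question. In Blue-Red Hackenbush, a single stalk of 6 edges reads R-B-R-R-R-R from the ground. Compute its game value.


Edges (from ground): R-B-R-R-R-R
By Berlekamp's sign-expansion rule, a Blue-Red Hackenbush stalk has the value of the surreal number whose sign sequence is the edge sequence with B -> + and R -> -.
Sign sequence: -+----
Trace the sign expansion in the surreal number tree, starting from 0:
Edge 1: R (sign -) -> bounds (-inf, 0), value = -1
Edge 2: B (sign +) -> bounds (-1, 0), value = -1/2
Edge 3: R (sign -) -> bounds (-1, -1/2), value = -3/4
Edge 4: R (sign -) -> bounds (-1, -3/4), value = -7/8
Edge 5: R (sign -) -> bounds (-1, -7/8), value = -15/16
Edge 6: R (sign -) -> bounds (-1, -15/16), value = -31/32
Game value = -31/32

-31/32


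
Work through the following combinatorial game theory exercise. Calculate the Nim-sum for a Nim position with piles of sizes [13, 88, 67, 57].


We need the XOR (exclusive or) of all pile sizes.
After XOR-ing pile 1 (size 13): 0 XOR 13 = 13
After XOR-ing pile 2 (size 88): 13 XOR 88 = 85
After XOR-ing pile 3 (size 67): 85 XOR 67 = 22
After XOR-ing pile 4 (size 57): 22 XOR 57 = 47
The Nim-value of this position is 47.

47


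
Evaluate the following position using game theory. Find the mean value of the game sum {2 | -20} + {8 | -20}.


G1 = {2 | -20}, G2 = {8 | -20}
Each is a switch {a | b} with numbers a > b; its mean value is (a + b)/2, and mean value is additive over game sums: m(G1 + G2) = m(G1) + m(G2).
Mean of G1 = (2 + (-20))/2 = -18/2 = -9
Mean of G2 = (8 + (-20))/2 = -12/2 = -6
Mean of G1 + G2 = -9 + -6 = -15

-15


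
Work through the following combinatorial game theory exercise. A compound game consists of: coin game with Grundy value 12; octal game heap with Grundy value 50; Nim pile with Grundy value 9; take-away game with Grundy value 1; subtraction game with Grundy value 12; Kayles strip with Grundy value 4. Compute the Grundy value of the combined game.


By the Sprague-Grundy theorem, the Grundy value of a sum of games is the XOR of individual Grundy values.
coin game: Grundy value = 12. Running XOR: 0 XOR 12 = 12
octal game heap: Grundy value = 50. Running XOR: 12 XOR 50 = 62
Nim pile: Grundy value = 9. Running XOR: 62 XOR 9 = 55
take-away game: Grundy value = 1. Running XOR: 55 XOR 1 = 54
subtraction game: Grundy value = 12. Running XOR: 54 XOR 12 = 58
Kayles strip: Grundy value = 4. Running XOR: 58 XOR 4 = 62
The combined Grundy value is 62.

62


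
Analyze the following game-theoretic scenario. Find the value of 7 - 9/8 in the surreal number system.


x = 7, y = 9/8
Converting to common denominator: 8
x = 56/8, y = 9/8
x - y = 7 - 9/8 = 47/8

47/8


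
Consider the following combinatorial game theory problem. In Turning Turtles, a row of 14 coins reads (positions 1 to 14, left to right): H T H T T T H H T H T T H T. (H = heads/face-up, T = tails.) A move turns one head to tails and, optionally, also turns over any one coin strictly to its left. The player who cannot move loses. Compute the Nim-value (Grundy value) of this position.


Coins: H T H T T T H H T H T T H T
Key fact: a single head at position k behaves exactly like a Nim heap of size k (turning it to T and optionally flipping a coin at j < k corresponds to moving the heap from k to j, or to 0), and heads combine as a disjunctive sum (two heads at the same place would cancel, matching j XOR j = 0). So the Nim-value is the XOR of the 1-indexed positions of the heads.
Face-up positions (1-indexed): [1, 3, 7, 8, 10, 13]
XOR 0 with 1: 0 XOR 1 = 1
XOR 1 with 3: 1 XOR 3 = 2
XOR 2 with 7: 2 XOR 7 = 5
XOR 5 with 8: 5 XOR 8 = 13
XOR 13 with 10: 13 XOR 10 = 7
XOR 7 with 13: 7 XOR 13 = 10
Nim-value = 10

10
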